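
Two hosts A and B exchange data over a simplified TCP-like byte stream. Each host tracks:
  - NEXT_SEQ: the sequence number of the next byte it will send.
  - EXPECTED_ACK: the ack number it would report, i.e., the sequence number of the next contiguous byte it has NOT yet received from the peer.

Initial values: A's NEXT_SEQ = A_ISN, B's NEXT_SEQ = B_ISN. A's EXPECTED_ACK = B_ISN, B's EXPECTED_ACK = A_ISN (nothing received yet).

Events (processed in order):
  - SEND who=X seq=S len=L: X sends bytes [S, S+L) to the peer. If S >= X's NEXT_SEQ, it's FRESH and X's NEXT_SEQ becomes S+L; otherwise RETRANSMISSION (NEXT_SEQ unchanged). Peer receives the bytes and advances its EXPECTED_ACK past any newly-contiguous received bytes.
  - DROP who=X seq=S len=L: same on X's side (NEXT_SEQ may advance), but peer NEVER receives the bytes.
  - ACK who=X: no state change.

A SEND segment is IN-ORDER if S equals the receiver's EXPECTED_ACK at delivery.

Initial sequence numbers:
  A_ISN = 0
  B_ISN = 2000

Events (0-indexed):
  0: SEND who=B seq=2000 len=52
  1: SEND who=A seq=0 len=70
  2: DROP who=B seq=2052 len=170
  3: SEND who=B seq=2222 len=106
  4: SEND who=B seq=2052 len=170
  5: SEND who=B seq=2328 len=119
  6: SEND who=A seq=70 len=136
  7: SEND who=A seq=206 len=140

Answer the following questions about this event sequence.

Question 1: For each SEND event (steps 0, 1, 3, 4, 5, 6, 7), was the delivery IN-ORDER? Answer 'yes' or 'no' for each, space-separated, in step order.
Answer: yes yes no yes yes yes yes

Derivation:
Step 0: SEND seq=2000 -> in-order
Step 1: SEND seq=0 -> in-order
Step 3: SEND seq=2222 -> out-of-order
Step 4: SEND seq=2052 -> in-order
Step 5: SEND seq=2328 -> in-order
Step 6: SEND seq=70 -> in-order
Step 7: SEND seq=206 -> in-order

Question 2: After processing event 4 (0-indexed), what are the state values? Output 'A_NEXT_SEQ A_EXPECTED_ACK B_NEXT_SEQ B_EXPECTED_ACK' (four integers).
After event 0: A_seq=0 A_ack=2052 B_seq=2052 B_ack=0
After event 1: A_seq=70 A_ack=2052 B_seq=2052 B_ack=70
After event 2: A_seq=70 A_ack=2052 B_seq=2222 B_ack=70
After event 3: A_seq=70 A_ack=2052 B_seq=2328 B_ack=70
After event 4: A_seq=70 A_ack=2328 B_seq=2328 B_ack=70

70 2328 2328 70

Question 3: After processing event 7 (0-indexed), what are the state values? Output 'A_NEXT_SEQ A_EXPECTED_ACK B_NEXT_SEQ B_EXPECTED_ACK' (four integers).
After event 0: A_seq=0 A_ack=2052 B_seq=2052 B_ack=0
After event 1: A_seq=70 A_ack=2052 B_seq=2052 B_ack=70
After event 2: A_seq=70 A_ack=2052 B_seq=2222 B_ack=70
After event 3: A_seq=70 A_ack=2052 B_seq=2328 B_ack=70
After event 4: A_seq=70 A_ack=2328 B_seq=2328 B_ack=70
After event 5: A_seq=70 A_ack=2447 B_seq=2447 B_ack=70
After event 6: A_seq=206 A_ack=2447 B_seq=2447 B_ack=206
After event 7: A_seq=346 A_ack=2447 B_seq=2447 B_ack=346

346 2447 2447 346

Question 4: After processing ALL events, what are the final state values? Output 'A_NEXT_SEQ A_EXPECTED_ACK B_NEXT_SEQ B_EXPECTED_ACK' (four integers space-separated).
Answer: 346 2447 2447 346

Derivation:
After event 0: A_seq=0 A_ack=2052 B_seq=2052 B_ack=0
After event 1: A_seq=70 A_ack=2052 B_seq=2052 B_ack=70
After event 2: A_seq=70 A_ack=2052 B_seq=2222 B_ack=70
After event 3: A_seq=70 A_ack=2052 B_seq=2328 B_ack=70
After event 4: A_seq=70 A_ack=2328 B_seq=2328 B_ack=70
After event 5: A_seq=70 A_ack=2447 B_seq=2447 B_ack=70
After event 6: A_seq=206 A_ack=2447 B_seq=2447 B_ack=206
After event 7: A_seq=346 A_ack=2447 B_seq=2447 B_ack=346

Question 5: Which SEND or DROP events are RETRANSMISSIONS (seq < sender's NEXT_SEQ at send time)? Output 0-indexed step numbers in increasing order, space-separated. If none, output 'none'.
Answer: 4

Derivation:
Step 0: SEND seq=2000 -> fresh
Step 1: SEND seq=0 -> fresh
Step 2: DROP seq=2052 -> fresh
Step 3: SEND seq=2222 -> fresh
Step 4: SEND seq=2052 -> retransmit
Step 5: SEND seq=2328 -> fresh
Step 6: SEND seq=70 -> fresh
Step 7: SEND seq=206 -> fresh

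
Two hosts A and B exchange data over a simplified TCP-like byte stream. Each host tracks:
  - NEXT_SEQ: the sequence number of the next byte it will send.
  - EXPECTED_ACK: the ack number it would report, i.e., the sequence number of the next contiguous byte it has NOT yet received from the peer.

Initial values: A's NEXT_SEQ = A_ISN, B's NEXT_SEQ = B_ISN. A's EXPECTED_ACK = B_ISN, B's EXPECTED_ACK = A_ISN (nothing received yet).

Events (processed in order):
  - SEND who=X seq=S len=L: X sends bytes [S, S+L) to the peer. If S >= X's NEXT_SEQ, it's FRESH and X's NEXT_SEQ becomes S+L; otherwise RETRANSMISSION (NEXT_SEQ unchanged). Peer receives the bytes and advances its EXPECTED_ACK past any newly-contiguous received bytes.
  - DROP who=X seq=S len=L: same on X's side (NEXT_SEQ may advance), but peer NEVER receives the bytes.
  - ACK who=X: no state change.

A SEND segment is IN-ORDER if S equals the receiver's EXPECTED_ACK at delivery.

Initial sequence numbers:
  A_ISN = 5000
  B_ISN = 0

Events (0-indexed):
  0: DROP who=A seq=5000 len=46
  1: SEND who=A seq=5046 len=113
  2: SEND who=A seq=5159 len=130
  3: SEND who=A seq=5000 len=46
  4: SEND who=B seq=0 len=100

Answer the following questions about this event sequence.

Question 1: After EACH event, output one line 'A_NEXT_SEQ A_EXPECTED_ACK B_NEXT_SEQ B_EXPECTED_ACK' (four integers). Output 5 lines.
5046 0 0 5000
5159 0 0 5000
5289 0 0 5000
5289 0 0 5289
5289 100 100 5289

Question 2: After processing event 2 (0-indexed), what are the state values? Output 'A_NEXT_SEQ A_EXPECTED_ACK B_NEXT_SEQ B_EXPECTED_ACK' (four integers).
After event 0: A_seq=5046 A_ack=0 B_seq=0 B_ack=5000
After event 1: A_seq=5159 A_ack=0 B_seq=0 B_ack=5000
After event 2: A_seq=5289 A_ack=0 B_seq=0 B_ack=5000

5289 0 0 5000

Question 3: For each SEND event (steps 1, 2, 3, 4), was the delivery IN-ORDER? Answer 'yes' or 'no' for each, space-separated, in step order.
Answer: no no yes yes

Derivation:
Step 1: SEND seq=5046 -> out-of-order
Step 2: SEND seq=5159 -> out-of-order
Step 3: SEND seq=5000 -> in-order
Step 4: SEND seq=0 -> in-order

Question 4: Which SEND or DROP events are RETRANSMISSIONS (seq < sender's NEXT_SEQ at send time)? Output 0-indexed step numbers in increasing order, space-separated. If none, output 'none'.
Step 0: DROP seq=5000 -> fresh
Step 1: SEND seq=5046 -> fresh
Step 2: SEND seq=5159 -> fresh
Step 3: SEND seq=5000 -> retransmit
Step 4: SEND seq=0 -> fresh

Answer: 3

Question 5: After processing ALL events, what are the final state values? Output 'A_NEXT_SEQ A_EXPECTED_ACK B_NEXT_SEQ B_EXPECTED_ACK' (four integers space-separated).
After event 0: A_seq=5046 A_ack=0 B_seq=0 B_ack=5000
After event 1: A_seq=5159 A_ack=0 B_seq=0 B_ack=5000
After event 2: A_seq=5289 A_ack=0 B_seq=0 B_ack=5000
After event 3: A_seq=5289 A_ack=0 B_seq=0 B_ack=5289
After event 4: A_seq=5289 A_ack=100 B_seq=100 B_ack=5289

Answer: 5289 100 100 5289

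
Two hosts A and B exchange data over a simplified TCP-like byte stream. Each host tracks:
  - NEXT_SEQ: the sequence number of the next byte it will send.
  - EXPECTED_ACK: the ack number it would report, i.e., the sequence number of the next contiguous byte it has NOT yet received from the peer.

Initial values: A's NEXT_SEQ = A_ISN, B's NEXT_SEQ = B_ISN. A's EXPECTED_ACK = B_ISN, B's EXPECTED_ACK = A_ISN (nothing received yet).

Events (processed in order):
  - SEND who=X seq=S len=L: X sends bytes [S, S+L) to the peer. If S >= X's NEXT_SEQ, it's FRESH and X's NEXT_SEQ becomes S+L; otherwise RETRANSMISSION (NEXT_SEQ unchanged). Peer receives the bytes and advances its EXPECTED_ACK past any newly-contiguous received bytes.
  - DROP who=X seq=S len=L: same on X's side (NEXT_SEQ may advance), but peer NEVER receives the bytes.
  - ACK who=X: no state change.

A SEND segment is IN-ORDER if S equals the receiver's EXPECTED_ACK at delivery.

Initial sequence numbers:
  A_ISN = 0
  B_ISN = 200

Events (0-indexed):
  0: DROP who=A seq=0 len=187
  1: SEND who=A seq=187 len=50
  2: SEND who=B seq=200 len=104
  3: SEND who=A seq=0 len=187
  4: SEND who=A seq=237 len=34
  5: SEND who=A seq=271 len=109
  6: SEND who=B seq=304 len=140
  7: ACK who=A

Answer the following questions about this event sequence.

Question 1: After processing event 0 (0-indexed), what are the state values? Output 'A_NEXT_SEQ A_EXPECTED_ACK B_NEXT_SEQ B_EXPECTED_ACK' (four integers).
After event 0: A_seq=187 A_ack=200 B_seq=200 B_ack=0

187 200 200 0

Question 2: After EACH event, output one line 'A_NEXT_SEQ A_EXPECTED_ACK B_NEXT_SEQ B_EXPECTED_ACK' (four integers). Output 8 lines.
187 200 200 0
237 200 200 0
237 304 304 0
237 304 304 237
271 304 304 271
380 304 304 380
380 444 444 380
380 444 444 380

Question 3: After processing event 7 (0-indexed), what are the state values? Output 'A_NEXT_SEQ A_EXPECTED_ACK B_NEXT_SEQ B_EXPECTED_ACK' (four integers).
After event 0: A_seq=187 A_ack=200 B_seq=200 B_ack=0
After event 1: A_seq=237 A_ack=200 B_seq=200 B_ack=0
After event 2: A_seq=237 A_ack=304 B_seq=304 B_ack=0
After event 3: A_seq=237 A_ack=304 B_seq=304 B_ack=237
After event 4: A_seq=271 A_ack=304 B_seq=304 B_ack=271
After event 5: A_seq=380 A_ack=304 B_seq=304 B_ack=380
After event 6: A_seq=380 A_ack=444 B_seq=444 B_ack=380
After event 7: A_seq=380 A_ack=444 B_seq=444 B_ack=380

380 444 444 380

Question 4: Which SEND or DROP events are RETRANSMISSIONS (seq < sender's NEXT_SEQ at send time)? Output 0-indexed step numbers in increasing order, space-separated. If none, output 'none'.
Step 0: DROP seq=0 -> fresh
Step 1: SEND seq=187 -> fresh
Step 2: SEND seq=200 -> fresh
Step 3: SEND seq=0 -> retransmit
Step 4: SEND seq=237 -> fresh
Step 5: SEND seq=271 -> fresh
Step 6: SEND seq=304 -> fresh

Answer: 3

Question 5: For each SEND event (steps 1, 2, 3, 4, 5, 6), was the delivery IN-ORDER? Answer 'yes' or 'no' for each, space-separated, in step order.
Answer: no yes yes yes yes yes

Derivation:
Step 1: SEND seq=187 -> out-of-order
Step 2: SEND seq=200 -> in-order
Step 3: SEND seq=0 -> in-order
Step 4: SEND seq=237 -> in-order
Step 5: SEND seq=271 -> in-order
Step 6: SEND seq=304 -> in-order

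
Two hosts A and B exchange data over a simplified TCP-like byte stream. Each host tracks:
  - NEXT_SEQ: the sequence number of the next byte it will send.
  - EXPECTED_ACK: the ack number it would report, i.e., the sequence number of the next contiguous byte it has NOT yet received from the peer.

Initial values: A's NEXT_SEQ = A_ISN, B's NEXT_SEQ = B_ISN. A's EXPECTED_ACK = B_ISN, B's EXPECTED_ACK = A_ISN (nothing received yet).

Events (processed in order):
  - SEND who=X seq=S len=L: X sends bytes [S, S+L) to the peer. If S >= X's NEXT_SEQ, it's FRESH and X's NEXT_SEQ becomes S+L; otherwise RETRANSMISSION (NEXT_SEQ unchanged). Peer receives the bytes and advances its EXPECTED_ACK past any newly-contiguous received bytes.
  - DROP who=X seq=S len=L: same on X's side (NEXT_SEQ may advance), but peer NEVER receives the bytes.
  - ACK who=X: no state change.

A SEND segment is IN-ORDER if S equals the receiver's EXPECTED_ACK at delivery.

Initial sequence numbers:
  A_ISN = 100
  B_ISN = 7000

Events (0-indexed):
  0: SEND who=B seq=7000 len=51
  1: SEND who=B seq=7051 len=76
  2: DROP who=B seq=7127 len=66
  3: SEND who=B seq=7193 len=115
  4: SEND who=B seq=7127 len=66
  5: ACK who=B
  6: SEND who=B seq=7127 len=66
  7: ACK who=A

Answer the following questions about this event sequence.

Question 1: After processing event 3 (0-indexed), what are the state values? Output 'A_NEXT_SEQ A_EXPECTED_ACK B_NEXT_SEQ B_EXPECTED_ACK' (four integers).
After event 0: A_seq=100 A_ack=7051 B_seq=7051 B_ack=100
After event 1: A_seq=100 A_ack=7127 B_seq=7127 B_ack=100
After event 2: A_seq=100 A_ack=7127 B_seq=7193 B_ack=100
After event 3: A_seq=100 A_ack=7127 B_seq=7308 B_ack=100

100 7127 7308 100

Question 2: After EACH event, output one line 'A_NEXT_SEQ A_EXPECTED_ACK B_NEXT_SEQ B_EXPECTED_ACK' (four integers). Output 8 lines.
100 7051 7051 100
100 7127 7127 100
100 7127 7193 100
100 7127 7308 100
100 7308 7308 100
100 7308 7308 100
100 7308 7308 100
100 7308 7308 100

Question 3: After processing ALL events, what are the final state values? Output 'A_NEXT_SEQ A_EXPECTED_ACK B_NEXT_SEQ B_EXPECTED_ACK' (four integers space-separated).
Answer: 100 7308 7308 100

Derivation:
After event 0: A_seq=100 A_ack=7051 B_seq=7051 B_ack=100
After event 1: A_seq=100 A_ack=7127 B_seq=7127 B_ack=100
After event 2: A_seq=100 A_ack=7127 B_seq=7193 B_ack=100
After event 3: A_seq=100 A_ack=7127 B_seq=7308 B_ack=100
After event 4: A_seq=100 A_ack=7308 B_seq=7308 B_ack=100
After event 5: A_seq=100 A_ack=7308 B_seq=7308 B_ack=100
After event 6: A_seq=100 A_ack=7308 B_seq=7308 B_ack=100
After event 7: A_seq=100 A_ack=7308 B_seq=7308 B_ack=100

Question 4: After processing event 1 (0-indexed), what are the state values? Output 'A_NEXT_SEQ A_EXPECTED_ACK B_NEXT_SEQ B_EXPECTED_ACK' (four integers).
After event 0: A_seq=100 A_ack=7051 B_seq=7051 B_ack=100
After event 1: A_seq=100 A_ack=7127 B_seq=7127 B_ack=100

100 7127 7127 100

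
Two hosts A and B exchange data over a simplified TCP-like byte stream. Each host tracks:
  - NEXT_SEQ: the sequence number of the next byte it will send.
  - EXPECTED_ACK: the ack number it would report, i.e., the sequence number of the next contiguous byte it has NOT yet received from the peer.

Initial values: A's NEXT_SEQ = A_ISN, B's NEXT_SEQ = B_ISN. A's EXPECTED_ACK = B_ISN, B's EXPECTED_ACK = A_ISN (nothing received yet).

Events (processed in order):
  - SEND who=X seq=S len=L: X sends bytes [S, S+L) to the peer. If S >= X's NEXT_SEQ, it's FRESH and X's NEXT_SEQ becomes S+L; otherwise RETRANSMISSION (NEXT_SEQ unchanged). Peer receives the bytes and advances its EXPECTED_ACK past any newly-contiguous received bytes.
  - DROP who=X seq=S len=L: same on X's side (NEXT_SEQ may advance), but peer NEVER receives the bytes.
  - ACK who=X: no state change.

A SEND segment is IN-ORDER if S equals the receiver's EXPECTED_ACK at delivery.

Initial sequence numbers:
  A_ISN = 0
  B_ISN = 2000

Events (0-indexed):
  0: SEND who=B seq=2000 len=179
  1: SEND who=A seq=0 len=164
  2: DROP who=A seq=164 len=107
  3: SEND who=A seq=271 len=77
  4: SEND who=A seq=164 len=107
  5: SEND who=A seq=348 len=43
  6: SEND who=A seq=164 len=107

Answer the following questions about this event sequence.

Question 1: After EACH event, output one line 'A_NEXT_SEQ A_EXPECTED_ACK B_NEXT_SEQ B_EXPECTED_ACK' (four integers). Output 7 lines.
0 2179 2179 0
164 2179 2179 164
271 2179 2179 164
348 2179 2179 164
348 2179 2179 348
391 2179 2179 391
391 2179 2179 391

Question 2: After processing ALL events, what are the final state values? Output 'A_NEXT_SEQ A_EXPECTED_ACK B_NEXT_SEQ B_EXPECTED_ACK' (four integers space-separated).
Answer: 391 2179 2179 391

Derivation:
After event 0: A_seq=0 A_ack=2179 B_seq=2179 B_ack=0
After event 1: A_seq=164 A_ack=2179 B_seq=2179 B_ack=164
After event 2: A_seq=271 A_ack=2179 B_seq=2179 B_ack=164
After event 3: A_seq=348 A_ack=2179 B_seq=2179 B_ack=164
After event 4: A_seq=348 A_ack=2179 B_seq=2179 B_ack=348
After event 5: A_seq=391 A_ack=2179 B_seq=2179 B_ack=391
After event 6: A_seq=391 A_ack=2179 B_seq=2179 B_ack=391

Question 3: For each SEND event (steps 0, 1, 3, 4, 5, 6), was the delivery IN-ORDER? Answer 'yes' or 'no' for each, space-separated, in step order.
Answer: yes yes no yes yes no

Derivation:
Step 0: SEND seq=2000 -> in-order
Step 1: SEND seq=0 -> in-order
Step 3: SEND seq=271 -> out-of-order
Step 4: SEND seq=164 -> in-order
Step 5: SEND seq=348 -> in-order
Step 6: SEND seq=164 -> out-of-order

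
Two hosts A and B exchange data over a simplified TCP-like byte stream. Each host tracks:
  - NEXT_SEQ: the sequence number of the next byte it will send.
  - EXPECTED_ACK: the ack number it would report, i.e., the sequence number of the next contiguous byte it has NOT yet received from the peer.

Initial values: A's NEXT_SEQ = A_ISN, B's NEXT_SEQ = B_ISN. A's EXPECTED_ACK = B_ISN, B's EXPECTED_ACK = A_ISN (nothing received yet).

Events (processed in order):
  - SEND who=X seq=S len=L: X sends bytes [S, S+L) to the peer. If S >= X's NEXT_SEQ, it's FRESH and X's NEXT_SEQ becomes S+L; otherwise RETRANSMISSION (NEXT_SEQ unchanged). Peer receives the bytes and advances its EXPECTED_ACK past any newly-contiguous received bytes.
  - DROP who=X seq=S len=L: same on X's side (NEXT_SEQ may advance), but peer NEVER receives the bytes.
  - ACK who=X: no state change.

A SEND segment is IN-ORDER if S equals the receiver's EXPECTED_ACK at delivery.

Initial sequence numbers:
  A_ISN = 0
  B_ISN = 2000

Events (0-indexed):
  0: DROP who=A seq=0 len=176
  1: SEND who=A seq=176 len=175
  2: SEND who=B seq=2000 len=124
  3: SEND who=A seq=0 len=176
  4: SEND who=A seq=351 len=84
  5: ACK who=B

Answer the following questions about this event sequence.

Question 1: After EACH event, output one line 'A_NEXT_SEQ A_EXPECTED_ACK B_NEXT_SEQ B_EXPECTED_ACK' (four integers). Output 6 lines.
176 2000 2000 0
351 2000 2000 0
351 2124 2124 0
351 2124 2124 351
435 2124 2124 435
435 2124 2124 435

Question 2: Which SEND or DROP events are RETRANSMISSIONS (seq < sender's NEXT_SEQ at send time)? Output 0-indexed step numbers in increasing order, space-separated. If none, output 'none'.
Answer: 3

Derivation:
Step 0: DROP seq=0 -> fresh
Step 1: SEND seq=176 -> fresh
Step 2: SEND seq=2000 -> fresh
Step 3: SEND seq=0 -> retransmit
Step 4: SEND seq=351 -> fresh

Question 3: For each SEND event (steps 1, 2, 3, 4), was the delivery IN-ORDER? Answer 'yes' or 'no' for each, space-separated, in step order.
Answer: no yes yes yes

Derivation:
Step 1: SEND seq=176 -> out-of-order
Step 2: SEND seq=2000 -> in-order
Step 3: SEND seq=0 -> in-order
Step 4: SEND seq=351 -> in-order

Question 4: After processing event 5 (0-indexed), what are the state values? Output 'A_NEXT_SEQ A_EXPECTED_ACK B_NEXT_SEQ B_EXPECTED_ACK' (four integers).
After event 0: A_seq=176 A_ack=2000 B_seq=2000 B_ack=0
After event 1: A_seq=351 A_ack=2000 B_seq=2000 B_ack=0
After event 2: A_seq=351 A_ack=2124 B_seq=2124 B_ack=0
After event 3: A_seq=351 A_ack=2124 B_seq=2124 B_ack=351
After event 4: A_seq=435 A_ack=2124 B_seq=2124 B_ack=435
After event 5: A_seq=435 A_ack=2124 B_seq=2124 B_ack=435

435 2124 2124 435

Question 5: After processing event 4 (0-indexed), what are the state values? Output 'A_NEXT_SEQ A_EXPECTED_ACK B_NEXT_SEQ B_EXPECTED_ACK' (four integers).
After event 0: A_seq=176 A_ack=2000 B_seq=2000 B_ack=0
After event 1: A_seq=351 A_ack=2000 B_seq=2000 B_ack=0
After event 2: A_seq=351 A_ack=2124 B_seq=2124 B_ack=0
After event 3: A_seq=351 A_ack=2124 B_seq=2124 B_ack=351
After event 4: A_seq=435 A_ack=2124 B_seq=2124 B_ack=435

435 2124 2124 435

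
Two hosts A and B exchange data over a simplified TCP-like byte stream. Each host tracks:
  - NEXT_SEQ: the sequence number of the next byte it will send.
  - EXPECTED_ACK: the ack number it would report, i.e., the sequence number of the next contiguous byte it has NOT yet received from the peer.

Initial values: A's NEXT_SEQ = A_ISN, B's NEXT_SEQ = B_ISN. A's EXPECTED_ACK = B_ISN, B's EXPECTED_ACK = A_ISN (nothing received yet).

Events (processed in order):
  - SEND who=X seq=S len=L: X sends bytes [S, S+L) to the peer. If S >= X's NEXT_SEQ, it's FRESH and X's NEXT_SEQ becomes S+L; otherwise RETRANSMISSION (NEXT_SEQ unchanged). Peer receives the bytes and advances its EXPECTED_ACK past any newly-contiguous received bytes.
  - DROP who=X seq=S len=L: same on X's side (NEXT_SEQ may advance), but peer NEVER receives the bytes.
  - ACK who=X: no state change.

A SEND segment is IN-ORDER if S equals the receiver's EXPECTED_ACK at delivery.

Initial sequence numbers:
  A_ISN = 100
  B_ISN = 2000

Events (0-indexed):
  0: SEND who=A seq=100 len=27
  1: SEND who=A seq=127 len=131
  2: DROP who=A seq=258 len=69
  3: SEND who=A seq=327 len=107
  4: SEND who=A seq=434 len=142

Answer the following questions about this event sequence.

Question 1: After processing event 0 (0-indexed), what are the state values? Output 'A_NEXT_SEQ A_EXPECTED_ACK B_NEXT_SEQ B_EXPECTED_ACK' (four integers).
After event 0: A_seq=127 A_ack=2000 B_seq=2000 B_ack=127

127 2000 2000 127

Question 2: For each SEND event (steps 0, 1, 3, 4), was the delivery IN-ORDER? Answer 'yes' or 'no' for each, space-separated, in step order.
Answer: yes yes no no

Derivation:
Step 0: SEND seq=100 -> in-order
Step 1: SEND seq=127 -> in-order
Step 3: SEND seq=327 -> out-of-order
Step 4: SEND seq=434 -> out-of-order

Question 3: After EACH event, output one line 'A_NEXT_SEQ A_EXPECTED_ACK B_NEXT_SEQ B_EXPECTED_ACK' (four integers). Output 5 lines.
127 2000 2000 127
258 2000 2000 258
327 2000 2000 258
434 2000 2000 258
576 2000 2000 258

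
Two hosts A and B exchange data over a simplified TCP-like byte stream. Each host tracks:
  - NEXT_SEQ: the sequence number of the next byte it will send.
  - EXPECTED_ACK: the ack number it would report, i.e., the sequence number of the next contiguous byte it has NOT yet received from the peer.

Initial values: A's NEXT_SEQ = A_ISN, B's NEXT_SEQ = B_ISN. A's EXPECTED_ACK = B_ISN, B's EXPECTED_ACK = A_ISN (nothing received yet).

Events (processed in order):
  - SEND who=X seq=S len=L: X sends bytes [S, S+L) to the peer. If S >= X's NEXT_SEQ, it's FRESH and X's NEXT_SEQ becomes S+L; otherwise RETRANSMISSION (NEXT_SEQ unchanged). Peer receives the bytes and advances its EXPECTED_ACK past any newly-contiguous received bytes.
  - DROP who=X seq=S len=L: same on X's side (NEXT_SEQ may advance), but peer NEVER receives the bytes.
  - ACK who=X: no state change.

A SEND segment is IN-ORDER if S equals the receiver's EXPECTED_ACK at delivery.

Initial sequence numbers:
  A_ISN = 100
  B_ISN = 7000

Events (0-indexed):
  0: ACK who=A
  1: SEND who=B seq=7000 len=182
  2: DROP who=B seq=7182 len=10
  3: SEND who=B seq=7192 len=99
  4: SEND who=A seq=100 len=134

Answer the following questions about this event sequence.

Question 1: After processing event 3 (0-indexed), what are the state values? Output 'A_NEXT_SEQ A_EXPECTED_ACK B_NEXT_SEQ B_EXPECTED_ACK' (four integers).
After event 0: A_seq=100 A_ack=7000 B_seq=7000 B_ack=100
After event 1: A_seq=100 A_ack=7182 B_seq=7182 B_ack=100
After event 2: A_seq=100 A_ack=7182 B_seq=7192 B_ack=100
After event 3: A_seq=100 A_ack=7182 B_seq=7291 B_ack=100

100 7182 7291 100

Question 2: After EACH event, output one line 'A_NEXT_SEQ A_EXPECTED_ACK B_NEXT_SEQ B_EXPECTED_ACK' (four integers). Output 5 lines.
100 7000 7000 100
100 7182 7182 100
100 7182 7192 100
100 7182 7291 100
234 7182 7291 234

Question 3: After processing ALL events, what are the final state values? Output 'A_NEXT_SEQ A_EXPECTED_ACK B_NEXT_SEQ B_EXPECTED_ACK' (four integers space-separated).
After event 0: A_seq=100 A_ack=7000 B_seq=7000 B_ack=100
After event 1: A_seq=100 A_ack=7182 B_seq=7182 B_ack=100
After event 2: A_seq=100 A_ack=7182 B_seq=7192 B_ack=100
After event 3: A_seq=100 A_ack=7182 B_seq=7291 B_ack=100
After event 4: A_seq=234 A_ack=7182 B_seq=7291 B_ack=234

Answer: 234 7182 7291 234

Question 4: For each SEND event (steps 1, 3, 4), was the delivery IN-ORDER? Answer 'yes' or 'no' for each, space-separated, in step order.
Step 1: SEND seq=7000 -> in-order
Step 3: SEND seq=7192 -> out-of-order
Step 4: SEND seq=100 -> in-order

Answer: yes no yes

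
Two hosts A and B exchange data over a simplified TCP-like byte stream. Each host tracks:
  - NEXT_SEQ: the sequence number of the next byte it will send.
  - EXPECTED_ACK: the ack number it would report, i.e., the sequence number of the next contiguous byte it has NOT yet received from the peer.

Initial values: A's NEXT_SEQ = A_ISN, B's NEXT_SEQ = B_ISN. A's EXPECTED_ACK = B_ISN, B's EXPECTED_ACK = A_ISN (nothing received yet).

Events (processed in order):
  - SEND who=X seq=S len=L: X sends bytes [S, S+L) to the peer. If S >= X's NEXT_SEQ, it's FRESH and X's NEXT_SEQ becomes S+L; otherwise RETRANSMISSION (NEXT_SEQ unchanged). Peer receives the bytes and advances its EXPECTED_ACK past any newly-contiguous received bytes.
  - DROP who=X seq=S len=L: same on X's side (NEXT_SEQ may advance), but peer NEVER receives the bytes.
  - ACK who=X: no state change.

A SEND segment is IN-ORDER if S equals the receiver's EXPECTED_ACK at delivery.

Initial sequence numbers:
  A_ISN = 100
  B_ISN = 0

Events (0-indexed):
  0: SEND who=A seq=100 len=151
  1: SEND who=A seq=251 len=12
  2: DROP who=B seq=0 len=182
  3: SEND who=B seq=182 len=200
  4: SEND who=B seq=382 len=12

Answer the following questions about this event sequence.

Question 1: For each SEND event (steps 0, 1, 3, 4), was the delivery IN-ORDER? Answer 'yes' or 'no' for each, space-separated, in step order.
Step 0: SEND seq=100 -> in-order
Step 1: SEND seq=251 -> in-order
Step 3: SEND seq=182 -> out-of-order
Step 4: SEND seq=382 -> out-of-order

Answer: yes yes no no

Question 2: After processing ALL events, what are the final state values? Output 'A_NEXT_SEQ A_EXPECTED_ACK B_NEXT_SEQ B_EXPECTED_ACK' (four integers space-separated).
Answer: 263 0 394 263

Derivation:
After event 0: A_seq=251 A_ack=0 B_seq=0 B_ack=251
After event 1: A_seq=263 A_ack=0 B_seq=0 B_ack=263
After event 2: A_seq=263 A_ack=0 B_seq=182 B_ack=263
After event 3: A_seq=263 A_ack=0 B_seq=382 B_ack=263
After event 4: A_seq=263 A_ack=0 B_seq=394 B_ack=263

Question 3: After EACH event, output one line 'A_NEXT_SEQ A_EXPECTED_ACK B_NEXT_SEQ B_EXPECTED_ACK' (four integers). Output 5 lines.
251 0 0 251
263 0 0 263
263 0 182 263
263 0 382 263
263 0 394 263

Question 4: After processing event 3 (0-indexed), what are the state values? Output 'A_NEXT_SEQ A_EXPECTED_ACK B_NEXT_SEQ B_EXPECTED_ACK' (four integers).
After event 0: A_seq=251 A_ack=0 B_seq=0 B_ack=251
After event 1: A_seq=263 A_ack=0 B_seq=0 B_ack=263
After event 2: A_seq=263 A_ack=0 B_seq=182 B_ack=263
After event 3: A_seq=263 A_ack=0 B_seq=382 B_ack=263

263 0 382 263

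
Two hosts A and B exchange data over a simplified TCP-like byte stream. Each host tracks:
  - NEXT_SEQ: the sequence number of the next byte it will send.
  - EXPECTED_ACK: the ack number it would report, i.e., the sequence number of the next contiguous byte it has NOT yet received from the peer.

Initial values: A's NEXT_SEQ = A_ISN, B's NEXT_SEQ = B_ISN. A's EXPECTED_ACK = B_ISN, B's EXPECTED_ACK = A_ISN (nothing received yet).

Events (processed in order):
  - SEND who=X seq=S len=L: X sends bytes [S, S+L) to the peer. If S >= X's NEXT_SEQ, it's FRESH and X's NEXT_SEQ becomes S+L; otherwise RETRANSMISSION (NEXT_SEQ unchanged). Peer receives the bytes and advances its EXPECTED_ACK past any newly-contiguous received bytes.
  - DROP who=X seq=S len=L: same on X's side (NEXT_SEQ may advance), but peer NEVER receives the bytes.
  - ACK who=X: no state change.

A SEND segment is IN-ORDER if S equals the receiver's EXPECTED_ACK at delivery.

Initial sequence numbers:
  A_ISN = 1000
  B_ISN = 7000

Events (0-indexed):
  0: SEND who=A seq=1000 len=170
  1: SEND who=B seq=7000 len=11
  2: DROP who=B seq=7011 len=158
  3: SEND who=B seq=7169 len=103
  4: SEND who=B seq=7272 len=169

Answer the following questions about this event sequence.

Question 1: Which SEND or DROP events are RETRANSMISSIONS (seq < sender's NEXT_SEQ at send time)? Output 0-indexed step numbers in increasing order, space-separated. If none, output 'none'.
Step 0: SEND seq=1000 -> fresh
Step 1: SEND seq=7000 -> fresh
Step 2: DROP seq=7011 -> fresh
Step 3: SEND seq=7169 -> fresh
Step 4: SEND seq=7272 -> fresh

Answer: none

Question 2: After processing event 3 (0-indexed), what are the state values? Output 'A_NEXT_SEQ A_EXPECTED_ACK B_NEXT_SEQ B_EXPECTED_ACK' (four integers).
After event 0: A_seq=1170 A_ack=7000 B_seq=7000 B_ack=1170
After event 1: A_seq=1170 A_ack=7011 B_seq=7011 B_ack=1170
After event 2: A_seq=1170 A_ack=7011 B_seq=7169 B_ack=1170
After event 3: A_seq=1170 A_ack=7011 B_seq=7272 B_ack=1170

1170 7011 7272 1170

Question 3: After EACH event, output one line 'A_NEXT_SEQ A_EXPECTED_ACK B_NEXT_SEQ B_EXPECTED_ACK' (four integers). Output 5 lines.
1170 7000 7000 1170
1170 7011 7011 1170
1170 7011 7169 1170
1170 7011 7272 1170
1170 7011 7441 1170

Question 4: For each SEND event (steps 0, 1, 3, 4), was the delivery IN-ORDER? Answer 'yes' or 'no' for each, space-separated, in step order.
Answer: yes yes no no

Derivation:
Step 0: SEND seq=1000 -> in-order
Step 1: SEND seq=7000 -> in-order
Step 3: SEND seq=7169 -> out-of-order
Step 4: SEND seq=7272 -> out-of-order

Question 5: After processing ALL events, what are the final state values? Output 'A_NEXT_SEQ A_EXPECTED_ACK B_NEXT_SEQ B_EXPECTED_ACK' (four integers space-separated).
After event 0: A_seq=1170 A_ack=7000 B_seq=7000 B_ack=1170
After event 1: A_seq=1170 A_ack=7011 B_seq=7011 B_ack=1170
After event 2: A_seq=1170 A_ack=7011 B_seq=7169 B_ack=1170
After event 3: A_seq=1170 A_ack=7011 B_seq=7272 B_ack=1170
After event 4: A_seq=1170 A_ack=7011 B_seq=7441 B_ack=1170

Answer: 1170 7011 7441 1170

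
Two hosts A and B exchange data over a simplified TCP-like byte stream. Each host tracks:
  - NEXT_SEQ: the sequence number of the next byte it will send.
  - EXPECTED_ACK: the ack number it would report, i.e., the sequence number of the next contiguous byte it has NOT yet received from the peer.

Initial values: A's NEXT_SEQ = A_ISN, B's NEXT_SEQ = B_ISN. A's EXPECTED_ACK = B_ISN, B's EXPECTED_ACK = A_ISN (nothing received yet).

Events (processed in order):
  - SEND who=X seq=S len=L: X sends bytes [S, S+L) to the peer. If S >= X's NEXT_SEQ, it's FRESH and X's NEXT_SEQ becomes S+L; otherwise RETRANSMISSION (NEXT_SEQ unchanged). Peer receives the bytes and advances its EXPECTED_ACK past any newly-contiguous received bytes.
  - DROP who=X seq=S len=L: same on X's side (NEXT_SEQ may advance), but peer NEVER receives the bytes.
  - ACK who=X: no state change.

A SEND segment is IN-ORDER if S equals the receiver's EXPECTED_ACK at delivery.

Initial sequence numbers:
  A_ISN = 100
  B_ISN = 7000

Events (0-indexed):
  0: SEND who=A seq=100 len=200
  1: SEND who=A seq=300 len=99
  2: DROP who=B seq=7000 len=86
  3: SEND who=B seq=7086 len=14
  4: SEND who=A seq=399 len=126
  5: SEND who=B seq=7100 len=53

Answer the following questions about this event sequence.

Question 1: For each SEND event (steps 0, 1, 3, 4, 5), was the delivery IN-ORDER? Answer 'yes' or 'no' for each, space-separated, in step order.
Step 0: SEND seq=100 -> in-order
Step 1: SEND seq=300 -> in-order
Step 3: SEND seq=7086 -> out-of-order
Step 4: SEND seq=399 -> in-order
Step 5: SEND seq=7100 -> out-of-order

Answer: yes yes no yes no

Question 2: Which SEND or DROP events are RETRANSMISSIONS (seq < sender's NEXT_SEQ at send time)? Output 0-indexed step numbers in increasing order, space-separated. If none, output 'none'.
Answer: none

Derivation:
Step 0: SEND seq=100 -> fresh
Step 1: SEND seq=300 -> fresh
Step 2: DROP seq=7000 -> fresh
Step 3: SEND seq=7086 -> fresh
Step 4: SEND seq=399 -> fresh
Step 5: SEND seq=7100 -> fresh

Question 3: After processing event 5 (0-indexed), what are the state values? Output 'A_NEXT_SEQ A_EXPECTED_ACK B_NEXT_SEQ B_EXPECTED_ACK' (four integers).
After event 0: A_seq=300 A_ack=7000 B_seq=7000 B_ack=300
After event 1: A_seq=399 A_ack=7000 B_seq=7000 B_ack=399
After event 2: A_seq=399 A_ack=7000 B_seq=7086 B_ack=399
After event 3: A_seq=399 A_ack=7000 B_seq=7100 B_ack=399
After event 4: A_seq=525 A_ack=7000 B_seq=7100 B_ack=525
After event 5: A_seq=525 A_ack=7000 B_seq=7153 B_ack=525

525 7000 7153 525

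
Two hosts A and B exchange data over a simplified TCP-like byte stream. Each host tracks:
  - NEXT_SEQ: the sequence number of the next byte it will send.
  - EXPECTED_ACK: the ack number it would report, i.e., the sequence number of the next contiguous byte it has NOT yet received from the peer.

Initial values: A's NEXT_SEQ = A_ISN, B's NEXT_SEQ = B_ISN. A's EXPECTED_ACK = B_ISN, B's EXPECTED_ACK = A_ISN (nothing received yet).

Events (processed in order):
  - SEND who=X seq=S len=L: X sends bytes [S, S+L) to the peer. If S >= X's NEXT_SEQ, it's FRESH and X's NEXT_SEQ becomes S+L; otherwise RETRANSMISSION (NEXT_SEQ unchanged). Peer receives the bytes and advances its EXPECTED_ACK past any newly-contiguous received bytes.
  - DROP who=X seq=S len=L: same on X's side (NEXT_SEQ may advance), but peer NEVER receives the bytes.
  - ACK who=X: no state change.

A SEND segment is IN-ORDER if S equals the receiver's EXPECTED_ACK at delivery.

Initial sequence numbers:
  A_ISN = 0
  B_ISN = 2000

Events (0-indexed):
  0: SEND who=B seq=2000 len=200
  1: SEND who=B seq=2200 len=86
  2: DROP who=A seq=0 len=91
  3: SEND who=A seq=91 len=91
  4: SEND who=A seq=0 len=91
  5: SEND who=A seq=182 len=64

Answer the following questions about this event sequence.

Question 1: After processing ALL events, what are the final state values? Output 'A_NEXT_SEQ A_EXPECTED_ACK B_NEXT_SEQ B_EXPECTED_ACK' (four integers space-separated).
Answer: 246 2286 2286 246

Derivation:
After event 0: A_seq=0 A_ack=2200 B_seq=2200 B_ack=0
After event 1: A_seq=0 A_ack=2286 B_seq=2286 B_ack=0
After event 2: A_seq=91 A_ack=2286 B_seq=2286 B_ack=0
After event 3: A_seq=182 A_ack=2286 B_seq=2286 B_ack=0
After event 4: A_seq=182 A_ack=2286 B_seq=2286 B_ack=182
After event 5: A_seq=246 A_ack=2286 B_seq=2286 B_ack=246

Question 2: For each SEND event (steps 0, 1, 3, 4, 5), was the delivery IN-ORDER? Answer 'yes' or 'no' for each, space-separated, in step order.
Answer: yes yes no yes yes

Derivation:
Step 0: SEND seq=2000 -> in-order
Step 1: SEND seq=2200 -> in-order
Step 3: SEND seq=91 -> out-of-order
Step 4: SEND seq=0 -> in-order
Step 5: SEND seq=182 -> in-order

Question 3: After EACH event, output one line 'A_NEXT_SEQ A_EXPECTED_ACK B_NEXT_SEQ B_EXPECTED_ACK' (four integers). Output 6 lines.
0 2200 2200 0
0 2286 2286 0
91 2286 2286 0
182 2286 2286 0
182 2286 2286 182
246 2286 2286 246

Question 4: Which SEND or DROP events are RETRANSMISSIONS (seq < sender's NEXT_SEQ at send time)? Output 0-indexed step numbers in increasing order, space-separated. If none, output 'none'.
Step 0: SEND seq=2000 -> fresh
Step 1: SEND seq=2200 -> fresh
Step 2: DROP seq=0 -> fresh
Step 3: SEND seq=91 -> fresh
Step 4: SEND seq=0 -> retransmit
Step 5: SEND seq=182 -> fresh

Answer: 4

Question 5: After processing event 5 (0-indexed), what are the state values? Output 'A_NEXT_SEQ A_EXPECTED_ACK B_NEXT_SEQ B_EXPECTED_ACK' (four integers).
After event 0: A_seq=0 A_ack=2200 B_seq=2200 B_ack=0
After event 1: A_seq=0 A_ack=2286 B_seq=2286 B_ack=0
After event 2: A_seq=91 A_ack=2286 B_seq=2286 B_ack=0
After event 3: A_seq=182 A_ack=2286 B_seq=2286 B_ack=0
After event 4: A_seq=182 A_ack=2286 B_seq=2286 B_ack=182
After event 5: A_seq=246 A_ack=2286 B_seq=2286 B_ack=246

246 2286 2286 246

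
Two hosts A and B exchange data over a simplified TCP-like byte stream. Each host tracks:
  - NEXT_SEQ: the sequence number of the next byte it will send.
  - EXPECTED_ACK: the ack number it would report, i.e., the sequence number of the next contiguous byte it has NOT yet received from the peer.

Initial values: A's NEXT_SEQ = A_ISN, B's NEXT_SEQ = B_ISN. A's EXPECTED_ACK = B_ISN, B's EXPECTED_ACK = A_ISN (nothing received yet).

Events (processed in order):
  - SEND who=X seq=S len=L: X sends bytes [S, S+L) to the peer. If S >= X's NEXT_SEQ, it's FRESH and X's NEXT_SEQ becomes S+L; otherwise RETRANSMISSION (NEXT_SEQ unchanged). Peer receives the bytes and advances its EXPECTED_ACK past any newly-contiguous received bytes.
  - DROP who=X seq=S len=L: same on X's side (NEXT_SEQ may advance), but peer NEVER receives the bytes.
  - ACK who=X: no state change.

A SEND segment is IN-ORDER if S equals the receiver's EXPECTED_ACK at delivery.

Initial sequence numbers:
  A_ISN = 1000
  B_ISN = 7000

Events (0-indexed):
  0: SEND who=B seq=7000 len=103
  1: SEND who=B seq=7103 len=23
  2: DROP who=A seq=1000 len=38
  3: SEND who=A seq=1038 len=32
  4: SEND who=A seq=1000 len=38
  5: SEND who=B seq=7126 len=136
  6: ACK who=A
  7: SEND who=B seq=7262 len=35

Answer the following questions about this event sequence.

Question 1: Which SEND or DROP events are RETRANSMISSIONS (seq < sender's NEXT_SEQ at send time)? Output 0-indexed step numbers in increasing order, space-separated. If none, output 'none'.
Answer: 4

Derivation:
Step 0: SEND seq=7000 -> fresh
Step 1: SEND seq=7103 -> fresh
Step 2: DROP seq=1000 -> fresh
Step 3: SEND seq=1038 -> fresh
Step 4: SEND seq=1000 -> retransmit
Step 5: SEND seq=7126 -> fresh
Step 7: SEND seq=7262 -> fresh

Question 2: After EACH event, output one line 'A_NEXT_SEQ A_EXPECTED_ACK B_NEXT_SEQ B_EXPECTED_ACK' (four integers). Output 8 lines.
1000 7103 7103 1000
1000 7126 7126 1000
1038 7126 7126 1000
1070 7126 7126 1000
1070 7126 7126 1070
1070 7262 7262 1070
1070 7262 7262 1070
1070 7297 7297 1070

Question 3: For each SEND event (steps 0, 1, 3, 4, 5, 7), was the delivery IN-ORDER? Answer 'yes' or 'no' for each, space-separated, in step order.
Answer: yes yes no yes yes yes

Derivation:
Step 0: SEND seq=7000 -> in-order
Step 1: SEND seq=7103 -> in-order
Step 3: SEND seq=1038 -> out-of-order
Step 4: SEND seq=1000 -> in-order
Step 5: SEND seq=7126 -> in-order
Step 7: SEND seq=7262 -> in-order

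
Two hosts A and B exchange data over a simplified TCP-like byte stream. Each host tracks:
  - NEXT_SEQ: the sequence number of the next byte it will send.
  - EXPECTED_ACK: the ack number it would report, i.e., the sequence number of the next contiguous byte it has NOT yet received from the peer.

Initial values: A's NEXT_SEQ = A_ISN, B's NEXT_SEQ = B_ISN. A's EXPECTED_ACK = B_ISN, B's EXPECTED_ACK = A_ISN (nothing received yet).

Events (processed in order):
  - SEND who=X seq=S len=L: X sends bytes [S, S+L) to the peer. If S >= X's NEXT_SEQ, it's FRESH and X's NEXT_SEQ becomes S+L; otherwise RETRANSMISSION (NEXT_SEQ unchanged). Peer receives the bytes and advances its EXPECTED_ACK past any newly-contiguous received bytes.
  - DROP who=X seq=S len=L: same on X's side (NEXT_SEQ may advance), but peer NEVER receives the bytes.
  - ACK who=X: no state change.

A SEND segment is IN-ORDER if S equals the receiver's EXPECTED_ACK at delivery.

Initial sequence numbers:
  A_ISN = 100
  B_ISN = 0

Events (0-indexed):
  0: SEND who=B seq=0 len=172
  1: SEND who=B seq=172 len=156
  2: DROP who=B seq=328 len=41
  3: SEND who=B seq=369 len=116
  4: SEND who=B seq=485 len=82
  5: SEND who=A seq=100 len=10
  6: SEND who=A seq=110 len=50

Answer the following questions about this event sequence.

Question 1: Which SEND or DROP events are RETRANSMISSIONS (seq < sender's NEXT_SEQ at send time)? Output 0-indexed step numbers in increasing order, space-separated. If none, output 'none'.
Step 0: SEND seq=0 -> fresh
Step 1: SEND seq=172 -> fresh
Step 2: DROP seq=328 -> fresh
Step 3: SEND seq=369 -> fresh
Step 4: SEND seq=485 -> fresh
Step 5: SEND seq=100 -> fresh
Step 6: SEND seq=110 -> fresh

Answer: none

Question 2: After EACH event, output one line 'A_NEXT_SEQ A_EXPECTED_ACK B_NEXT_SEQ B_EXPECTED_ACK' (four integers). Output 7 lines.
100 172 172 100
100 328 328 100
100 328 369 100
100 328 485 100
100 328 567 100
110 328 567 110
160 328 567 160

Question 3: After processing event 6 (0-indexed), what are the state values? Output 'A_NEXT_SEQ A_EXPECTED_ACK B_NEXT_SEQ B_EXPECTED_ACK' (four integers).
After event 0: A_seq=100 A_ack=172 B_seq=172 B_ack=100
After event 1: A_seq=100 A_ack=328 B_seq=328 B_ack=100
After event 2: A_seq=100 A_ack=328 B_seq=369 B_ack=100
After event 3: A_seq=100 A_ack=328 B_seq=485 B_ack=100
After event 4: A_seq=100 A_ack=328 B_seq=567 B_ack=100
After event 5: A_seq=110 A_ack=328 B_seq=567 B_ack=110
After event 6: A_seq=160 A_ack=328 B_seq=567 B_ack=160

160 328 567 160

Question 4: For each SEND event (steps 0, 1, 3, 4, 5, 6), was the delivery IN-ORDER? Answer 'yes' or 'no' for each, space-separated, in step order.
Answer: yes yes no no yes yes

Derivation:
Step 0: SEND seq=0 -> in-order
Step 1: SEND seq=172 -> in-order
Step 3: SEND seq=369 -> out-of-order
Step 4: SEND seq=485 -> out-of-order
Step 5: SEND seq=100 -> in-order
Step 6: SEND seq=110 -> in-order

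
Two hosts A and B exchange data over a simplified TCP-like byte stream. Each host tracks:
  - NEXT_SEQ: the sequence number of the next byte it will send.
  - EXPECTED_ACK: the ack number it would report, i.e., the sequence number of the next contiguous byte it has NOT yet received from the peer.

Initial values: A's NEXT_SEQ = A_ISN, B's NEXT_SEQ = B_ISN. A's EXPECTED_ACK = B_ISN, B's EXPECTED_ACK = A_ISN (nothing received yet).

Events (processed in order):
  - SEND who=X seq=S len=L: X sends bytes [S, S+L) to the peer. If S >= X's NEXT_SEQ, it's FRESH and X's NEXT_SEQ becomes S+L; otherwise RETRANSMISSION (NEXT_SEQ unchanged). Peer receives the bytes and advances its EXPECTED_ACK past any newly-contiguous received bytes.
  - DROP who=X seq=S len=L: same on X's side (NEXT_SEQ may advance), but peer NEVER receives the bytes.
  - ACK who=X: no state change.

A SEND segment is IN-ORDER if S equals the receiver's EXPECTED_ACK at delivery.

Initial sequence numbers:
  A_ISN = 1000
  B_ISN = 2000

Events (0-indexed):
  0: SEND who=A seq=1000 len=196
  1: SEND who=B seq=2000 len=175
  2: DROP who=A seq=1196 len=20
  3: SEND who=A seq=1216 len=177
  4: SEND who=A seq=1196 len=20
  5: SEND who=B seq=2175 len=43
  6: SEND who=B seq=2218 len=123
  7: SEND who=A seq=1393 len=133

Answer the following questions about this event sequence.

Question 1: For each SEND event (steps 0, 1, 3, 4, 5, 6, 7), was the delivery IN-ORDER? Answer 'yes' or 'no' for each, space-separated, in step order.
Answer: yes yes no yes yes yes yes

Derivation:
Step 0: SEND seq=1000 -> in-order
Step 1: SEND seq=2000 -> in-order
Step 3: SEND seq=1216 -> out-of-order
Step 4: SEND seq=1196 -> in-order
Step 5: SEND seq=2175 -> in-order
Step 6: SEND seq=2218 -> in-order
Step 7: SEND seq=1393 -> in-order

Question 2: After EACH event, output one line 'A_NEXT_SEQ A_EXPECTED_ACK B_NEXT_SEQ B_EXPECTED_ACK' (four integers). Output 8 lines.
1196 2000 2000 1196
1196 2175 2175 1196
1216 2175 2175 1196
1393 2175 2175 1196
1393 2175 2175 1393
1393 2218 2218 1393
1393 2341 2341 1393
1526 2341 2341 1526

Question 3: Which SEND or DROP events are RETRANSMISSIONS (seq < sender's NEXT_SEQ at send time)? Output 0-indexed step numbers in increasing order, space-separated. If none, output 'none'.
Step 0: SEND seq=1000 -> fresh
Step 1: SEND seq=2000 -> fresh
Step 2: DROP seq=1196 -> fresh
Step 3: SEND seq=1216 -> fresh
Step 4: SEND seq=1196 -> retransmit
Step 5: SEND seq=2175 -> fresh
Step 6: SEND seq=2218 -> fresh
Step 7: SEND seq=1393 -> fresh

Answer: 4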